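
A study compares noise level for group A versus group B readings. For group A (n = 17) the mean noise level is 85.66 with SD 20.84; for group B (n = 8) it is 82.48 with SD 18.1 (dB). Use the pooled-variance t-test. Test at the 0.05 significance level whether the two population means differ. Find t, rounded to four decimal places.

Let group 1 = group A, group 2 = group B. H0: μ_1 = μ_2; H1: μ_1 ≠ μ_2 (two-sample pooled-variance t-test, two-sided).
s_p² = [(17−1)·20.84² + (8−1)·18.1²]/(17+8−2) = 401.833
t = (85.66 − 82.48)/√[401.833·(1/17 + 1/8)] = 0.3700
df = n₁ + n₂ − 2 = 23
Two-sided p-value ≈ 0.715
Since p ≈ 0.715 > α = 0.05, fail to reject H0; the data do not provide sufficient evidence against H0.

0.3700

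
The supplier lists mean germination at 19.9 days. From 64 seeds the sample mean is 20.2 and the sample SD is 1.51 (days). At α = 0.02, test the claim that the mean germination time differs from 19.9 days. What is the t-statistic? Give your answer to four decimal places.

1.5894

H0: μ = 19.9; H1: μ ≠ 19.9 (one-sample t-test, two-sided).
t = (x̄ − μ₀)/(s/√n) = (20.2 − 19.9)/(1.51/√64) = 1.5894
df = n − 1 = 63
Two-sided p-value ≈ 0.1170
Since p ≈ 0.1170 > α = 0.02, fail to reject H0; the data do not provide sufficient evidence against H0.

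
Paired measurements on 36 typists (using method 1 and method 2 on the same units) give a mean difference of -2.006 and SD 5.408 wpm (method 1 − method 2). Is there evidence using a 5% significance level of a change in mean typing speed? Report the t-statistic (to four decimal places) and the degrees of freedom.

t = -2.2256, df = 35

H0: μ_d = 0; H1: μ_d ≠ 0 (paired t-test on the differences, two-sided).
t = d̄/(s_d/√n) = -2.006/(5.408/√36) = -2.2256
df = n − 1 = 35
Two-sided p-value ≈ 0.033
Since p ≈ 0.033 < α = 0.05, reject H0; the data support H1.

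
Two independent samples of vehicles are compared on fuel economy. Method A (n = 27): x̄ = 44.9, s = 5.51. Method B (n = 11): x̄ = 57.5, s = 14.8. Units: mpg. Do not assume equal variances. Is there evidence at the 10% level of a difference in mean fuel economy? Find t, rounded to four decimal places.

-2.7471

Let group 1 = method A, group 2 = method B. H0: μ_1 = μ_2; H1: μ_1 ≠ μ_2 (Welch's two-sample t-test, two-sided).
t = (x̄_1 − x̄_2)/√(s_1²/n_1 + s_2²/n_2) = (44.9 − 57.5)/√(5.51²/27 + 14.8²/11) = -2.7471
Welch–Satterthwaite df ≈ 11.15
Two-sided p-value ≈ 0.019
Since p ≈ 0.019 < α = 0.1, reject H0; the evidence is statistically significant.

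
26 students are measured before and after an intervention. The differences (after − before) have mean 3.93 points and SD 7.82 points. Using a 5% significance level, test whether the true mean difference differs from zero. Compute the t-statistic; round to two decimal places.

H0: μ_d = 0; H1: μ_d ≠ 0 (paired t-test on the differences, two-sided).
t = d̄/(s_d/√n) = 3.93/(7.82/√26) = 2.56
df = n − 1 = 25
Two-sided p-value ≈ 0.0168
Since p ≈ 0.0168 < α = 0.05, reject H0; the evidence is statistically significant.

2.56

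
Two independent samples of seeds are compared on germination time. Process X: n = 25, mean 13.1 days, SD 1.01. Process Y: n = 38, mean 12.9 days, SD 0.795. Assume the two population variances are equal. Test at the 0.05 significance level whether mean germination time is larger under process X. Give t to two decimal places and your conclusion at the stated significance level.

t = 0.88; fail to reject H0

Let group 1 = process X, group 2 = process Y. H0: μ_1 = μ_2; H1: μ_1 > μ_2 (two-sample pooled-variance t-test, right-tailed).
s_p² = [(25−1)·1.01² + (38−1)·0.795²]/(25+38−2) = 0.78471
t = (13.1 − 12.9)/√[0.78471·(1/25 + 1/38)] = 0.88
df = n₁ + n₂ − 2 = 61
p-value = P(T ≥ 0.88) ≈ 0.192
Since p ≈ 0.192 > α = 0.05, fail to reject H0; the data do not provide sufficient evidence against H0.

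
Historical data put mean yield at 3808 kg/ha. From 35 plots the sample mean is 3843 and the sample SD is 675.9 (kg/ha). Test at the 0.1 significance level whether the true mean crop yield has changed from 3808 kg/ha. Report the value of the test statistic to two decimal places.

0.31

H0: μ = 3808; H1: μ ≠ 3808 (one-sample t-test, two-sided).
t = (x̄ − μ₀)/(s/√n) = (3843 − 3808)/(675.9/√35) = 0.31
df = n − 1 = 34
Two-sided p-value ≈ 0.761
Since p ≈ 0.761 > α = 0.1, fail to reject H0; the evidence is not statistically significant.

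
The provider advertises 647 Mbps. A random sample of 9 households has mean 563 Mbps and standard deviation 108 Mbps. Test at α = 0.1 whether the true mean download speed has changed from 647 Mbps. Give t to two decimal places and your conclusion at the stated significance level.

H0: μ = 647; H1: μ ≠ 647 (one-sample t-test, two-sided).
t = (x̄ − μ₀)/(s/√n) = (563 − 647)/(108/√9) = -2.33
df = n − 1 = 8
Two-sided p-value ≈ 0.0479
Since p ≈ 0.0479 < α = 0.1, reject H0; the evidence is statistically significant.

t = -2.33; reject H0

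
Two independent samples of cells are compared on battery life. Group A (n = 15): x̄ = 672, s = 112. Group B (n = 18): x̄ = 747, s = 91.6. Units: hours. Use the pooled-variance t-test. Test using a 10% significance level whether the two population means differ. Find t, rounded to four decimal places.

Let group 1 = group A, group 2 = group B. H0: μ_1 = μ_2; H1: μ_1 ≠ μ_2 (two-sample pooled-variance t-test, two-sided).
s_p² = [(15−1)·112² + (18−1)·91.6²]/(15+18−2) = 10266.3
t = (672 − 747)/√[10266.3·(1/15 + 1/18)] = -2.1173
df = n₁ + n₂ − 2 = 31
Two-sided p-value ≈ 0.0424
Since p ≈ 0.0424 < α = 0.1, reject H0; the data support H1.

-2.1173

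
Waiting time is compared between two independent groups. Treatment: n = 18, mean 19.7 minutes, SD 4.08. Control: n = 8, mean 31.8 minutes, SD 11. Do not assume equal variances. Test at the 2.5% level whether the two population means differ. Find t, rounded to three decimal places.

Let group 1 = treatment, group 2 = control. H0: μ_1 = μ_2; H1: μ_1 ≠ μ_2 (Welch's two-sample t-test, two-sided).
t = (x̄_1 − x̄_2)/√(s_1²/n_1 + s_2²/n_2) = (19.7 − 31.8)/√(4.08²/18 + 11²/8) = -3.020
Welch–Satterthwaite df ≈ 7.87
Two-sided p-value ≈ 0.0169
Since p ≈ 0.0169 < α = 0.025, reject H0; the data support H1.

-3.020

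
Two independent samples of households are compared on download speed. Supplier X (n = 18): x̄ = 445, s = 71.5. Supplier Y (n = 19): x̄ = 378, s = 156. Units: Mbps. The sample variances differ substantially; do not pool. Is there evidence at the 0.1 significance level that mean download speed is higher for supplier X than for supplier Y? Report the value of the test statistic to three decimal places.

1.694

Let group 1 = supplier X, group 2 = supplier Y. H0: μ_1 = μ_2; H1: μ_1 > μ_2 (Welch's two-sample t-test, right-tailed).
t = (x̄_1 − x̄_2)/√(s_1²/n_1 + s_2²/n_2) = (445 − 378)/√(71.5²/18 + 156²/19) = 1.694
Welch–Satterthwaite df ≈ 25.54
p-value = P(T ≥ 1.694) ≈ 0.051
Since p ≈ 0.051 < α = 0.1, reject H0; the data support H1.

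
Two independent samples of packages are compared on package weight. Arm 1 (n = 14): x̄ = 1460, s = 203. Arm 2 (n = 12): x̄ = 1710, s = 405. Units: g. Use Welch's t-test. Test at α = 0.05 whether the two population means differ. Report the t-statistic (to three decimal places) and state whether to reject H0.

Let group 1 = arm 1, group 2 = arm 2. H0: μ_1 = μ_2; H1: μ_1 ≠ μ_2 (Welch's two-sample t-test, two-sided).
t = (x̄_1 − x̄_2)/√(s_1²/n_1 + s_2²/n_2) = (1460 − 1710)/√(203²/14 + 405²/12) = -1.940
Welch–Satterthwaite df ≈ 15.63
Two-sided p-value ≈ 0.071
Since p ≈ 0.071 > α = 0.05, fail to reject H0; the evidence is not statistically significant.

t = -1.940; fail to reject H0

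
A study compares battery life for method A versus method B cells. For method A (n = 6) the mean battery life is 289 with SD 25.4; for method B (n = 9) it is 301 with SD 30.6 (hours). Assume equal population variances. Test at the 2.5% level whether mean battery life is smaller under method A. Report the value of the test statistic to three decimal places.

-0.793

Let group 1 = method A, group 2 = method B. H0: μ_1 = μ_2; H1: μ_1 < μ_2 (two-sample pooled-variance t-test, left-tailed).
s_p² = [(6−1)·25.4² + (9−1)·30.6²]/(6+9−2) = 824.36
t = (289 − 301)/√[824.36·(1/6 + 1/9)] = -0.793
df = n₁ + n₂ − 2 = 13
p-value = P(T ≤ -0.793) ≈ 0.221
Since p ≈ 0.221 > α = 0.025, fail to reject H0; the evidence is not statistically significant.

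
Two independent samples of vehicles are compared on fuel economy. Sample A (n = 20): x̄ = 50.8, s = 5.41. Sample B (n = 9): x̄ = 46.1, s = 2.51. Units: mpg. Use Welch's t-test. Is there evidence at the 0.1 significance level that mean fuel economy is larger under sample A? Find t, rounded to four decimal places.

3.1954

Let group 1 = sample A, group 2 = sample B. H0: μ_1 = μ_2; H1: μ_1 > μ_2 (Welch's two-sample t-test, right-tailed).
t = (x̄_1 − x̄_2)/√(s_1²/n_1 + s_2²/n_2) = (50.8 − 46.1)/√(5.41²/20 + 2.51²/9) = 3.1954
Welch–Satterthwaite df ≈ 26.90
p-value = P(T ≥ 3.1954) ≈ 0.002
Since p ≈ 0.002 < α = 0.1, reject H0; the data support H1.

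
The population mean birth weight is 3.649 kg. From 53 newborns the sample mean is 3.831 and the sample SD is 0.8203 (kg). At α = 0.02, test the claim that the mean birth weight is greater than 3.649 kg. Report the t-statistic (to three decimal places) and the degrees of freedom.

t = 1.615, df = 52

H0: μ = 3.649; H1: μ > 3.649 (one-sample t-test, right-tailed).
t = (x̄ − μ₀)/(s/√n) = (3.831 − 3.649)/(0.8203/√53) = 1.615
df = n − 1 = 52
p-value = P(T ≥ 1.615) ≈ 0.056
Since p ≈ 0.056 > α = 0.02, fail to reject H0; the data do not provide sufficient evidence against H0.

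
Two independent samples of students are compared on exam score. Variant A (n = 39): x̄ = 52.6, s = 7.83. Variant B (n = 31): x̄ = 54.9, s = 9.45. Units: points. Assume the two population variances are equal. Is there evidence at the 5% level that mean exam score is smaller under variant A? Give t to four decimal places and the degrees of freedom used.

t = -1.1137, df = 68

Let group 1 = variant A, group 2 = variant B. H0: μ_1 = μ_2; H1: μ_1 < μ_2 (two-sample pooled-variance t-test, left-tailed).
s_p² = [(39−1)·7.83² + (31−1)·9.45²]/(39+31−2) = 73.659
t = (52.6 − 54.9)/√[73.659·(1/39 + 1/31)] = -1.1137
df = n₁ + n₂ − 2 = 68
p-value = P(T ≤ -1.1137) ≈ 0.135
Since p ≈ 0.135 > α = 0.05, fail to reject H0; the data do not provide sufficient evidence against H0.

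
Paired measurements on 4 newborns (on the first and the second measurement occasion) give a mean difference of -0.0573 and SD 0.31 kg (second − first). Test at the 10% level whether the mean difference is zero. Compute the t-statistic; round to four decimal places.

-0.3697

H0: μ_d = 0; H1: μ_d ≠ 0 (paired t-test on the differences, two-sided).
t = d̄/(s_d/√n) = -0.0573/(0.31/√4) = -0.3697
df = n − 1 = 3
Two-sided p-value ≈ 0.736
Since p ≈ 0.736 > α = 0.1, fail to reject H0; the data do not provide sufficient evidence against H0.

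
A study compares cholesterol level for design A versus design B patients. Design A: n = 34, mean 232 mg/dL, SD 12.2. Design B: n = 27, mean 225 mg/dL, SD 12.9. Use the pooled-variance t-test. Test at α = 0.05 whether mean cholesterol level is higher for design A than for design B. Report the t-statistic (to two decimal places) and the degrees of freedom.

Let group 1 = design A, group 2 = design B. H0: μ_1 = μ_2; H1: μ_1 > μ_2 (two-sample pooled-variance t-test, right-tailed).
s_p² = [(34−1)·12.2² + (27−1)·12.9²]/(34+27−2) = 156.583
t = (232 − 225)/√[156.583·(1/34 + 1/27)] = 2.17
df = n₁ + n₂ − 2 = 59
p-value = P(T ≥ 2.17) ≈ 0.017
Since p ≈ 0.017 < α = 0.05, reject H0; the data support H1.

t = 2.17, df = 59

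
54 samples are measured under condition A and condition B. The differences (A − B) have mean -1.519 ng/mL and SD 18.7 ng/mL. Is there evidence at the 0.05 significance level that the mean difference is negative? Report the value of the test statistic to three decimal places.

H0: μ_d = 0; H1: μ_d < 0 (paired t-test on the differences, left-tailed).
t = d̄/(s_d/√n) = -1.519/(18.7/√54) = -0.597
df = n − 1 = 53
p-value = P(T ≤ -0.597) ≈ 0.277
Since p ≈ 0.277 > α = 0.05, fail to reject H0; the data do not provide sufficient evidence against H0.

-0.597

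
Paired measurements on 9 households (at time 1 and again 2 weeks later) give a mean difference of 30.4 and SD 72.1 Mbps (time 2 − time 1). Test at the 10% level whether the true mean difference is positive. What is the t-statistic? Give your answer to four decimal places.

H0: μ_d = 0; H1: μ_d > 0 (paired t-test on the differences, right-tailed).
t = d̄/(s_d/√n) = 30.4/(72.1/√9) = 1.2649
df = n − 1 = 8
p-value = P(T ≥ 1.2649) ≈ 0.121
Since p ≈ 0.121 > α = 0.1, fail to reject H0; the data do not provide sufficient evidence against H0.

1.2649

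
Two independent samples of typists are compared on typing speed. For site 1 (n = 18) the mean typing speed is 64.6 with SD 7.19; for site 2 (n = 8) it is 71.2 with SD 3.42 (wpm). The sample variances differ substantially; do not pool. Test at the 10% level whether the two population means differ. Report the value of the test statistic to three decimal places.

Let group 1 = site 1, group 2 = site 2. H0: μ_1 = μ_2; H1: μ_1 ≠ μ_2 (Welch's two-sample t-test, two-sided).
t = (x̄_1 − x̄_2)/√(s_1²/n_1 + s_2²/n_2) = (64.6 − 71.2)/√(7.19²/18 + 3.42²/8) = -3.170
Welch–Satterthwaite df ≈ 23.76
Two-sided p-value ≈ 0.0042
Since p ≈ 0.0042 < α = 0.1, reject H0; the evidence is statistically significant.

-3.170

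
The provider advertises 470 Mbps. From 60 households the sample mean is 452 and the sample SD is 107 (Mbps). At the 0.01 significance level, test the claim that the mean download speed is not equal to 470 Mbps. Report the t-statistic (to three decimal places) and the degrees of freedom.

H0: μ = 470; H1: μ ≠ 470 (one-sample t-test, two-sided).
t = (x̄ − μ₀)/(s/√n) = (452 − 470)/(107/√60) = -1.303
df = n − 1 = 59
Two-sided p-value ≈ 0.1976
Since p ≈ 0.1976 > α = 0.01, fail to reject H0; the evidence is not statistically significant.

t = -1.303, df = 59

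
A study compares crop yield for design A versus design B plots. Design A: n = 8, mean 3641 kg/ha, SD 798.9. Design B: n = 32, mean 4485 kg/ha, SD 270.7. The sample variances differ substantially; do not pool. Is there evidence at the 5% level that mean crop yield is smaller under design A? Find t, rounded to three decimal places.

-2.946

Let group 1 = design A, group 2 = design B. H0: μ_1 = μ_2; H1: μ_1 < μ_2 (Welch's two-sample t-test, left-tailed).
t = (x̄_1 − x̄_2)/√(s_1²/n_1 + s_2²/n_2) = (3641 − 4485)/√(798.9²/8 + 270.7²/32) = -2.946
Welch–Satterthwaite df ≈ 7.41
p-value = P(T ≤ -2.946) ≈ 0.010
Since p ≈ 0.010 < α = 0.05, reject H0; the data support H1.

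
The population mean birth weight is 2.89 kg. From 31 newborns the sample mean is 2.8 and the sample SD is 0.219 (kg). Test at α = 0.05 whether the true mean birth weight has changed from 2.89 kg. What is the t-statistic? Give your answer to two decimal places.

-2.29

H0: μ = 2.89; H1: μ ≠ 2.89 (one-sample t-test, two-sided).
t = (x̄ − μ₀)/(s/√n) = (2.8 − 2.89)/(0.219/√31) = -2.29
df = n − 1 = 30
Two-sided p-value ≈ 0.0293
Since p ≈ 0.0293 < α = 0.05, reject H0; the evidence is statistically significant.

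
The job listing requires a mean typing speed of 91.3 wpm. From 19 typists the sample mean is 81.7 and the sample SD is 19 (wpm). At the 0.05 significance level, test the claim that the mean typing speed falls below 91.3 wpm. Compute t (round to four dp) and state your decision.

t = -2.2024; reject H0

H0: μ = 91.3; H1: μ < 91.3 (one-sample t-test, left-tailed).
t = (x̄ − μ₀)/(s/√n) = (81.7 − 91.3)/(19/√19) = -2.2024
df = n − 1 = 18
p-value = P(T ≤ -2.2024) ≈ 0.020
Since p ≈ 0.020 < α = 0.05, reject H0; the data support H1.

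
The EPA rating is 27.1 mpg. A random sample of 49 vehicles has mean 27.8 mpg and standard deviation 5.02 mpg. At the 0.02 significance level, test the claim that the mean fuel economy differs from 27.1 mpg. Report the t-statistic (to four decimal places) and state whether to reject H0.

H0: μ = 27.1; H1: μ ≠ 27.1 (one-sample t-test, two-sided).
t = (x̄ − μ₀)/(s/√n) = (27.8 − 27.1)/(5.02/√49) = 0.9761
df = n − 1 = 48
Two-sided p-value ≈ 0.3339
Since p ≈ 0.3339 > α = 0.02, fail to reject H0; the data do not provide sufficient evidence against H0.

t = 0.9761; fail to reject H0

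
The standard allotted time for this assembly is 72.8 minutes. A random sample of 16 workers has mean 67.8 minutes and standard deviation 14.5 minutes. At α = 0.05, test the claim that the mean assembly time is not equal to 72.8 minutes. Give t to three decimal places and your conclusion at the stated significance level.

H0: μ = 72.8; H1: μ ≠ 72.8 (one-sample t-test, two-sided).
t = (x̄ − μ₀)/(s/√n) = (67.8 − 72.8)/(14.5/√16) = -1.379
df = n − 1 = 15
Two-sided p-value ≈ 0.1880
Since p ≈ 0.1880 > α = 0.05, fail to reject H0; the evidence is not statistically significant.

t = -1.379; fail to reject H0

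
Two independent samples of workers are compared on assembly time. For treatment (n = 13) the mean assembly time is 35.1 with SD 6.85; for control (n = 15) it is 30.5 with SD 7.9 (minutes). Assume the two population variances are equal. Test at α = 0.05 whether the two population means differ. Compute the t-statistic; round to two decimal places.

Let group 1 = treatment, group 2 = control. H0: μ_1 = μ_2; H1: μ_1 ≠ μ_2 (two-sample pooled-variance t-test, two-sided).
s_p² = [(13−1)·6.85² + (15−1)·7.9²]/(13+15−2) = 55.2619
t = (35.1 − 30.5)/√[55.2619·(1/13 + 1/15)] = 1.63
df = n₁ + n₂ − 2 = 26
Two-sided p-value ≈ 0.1145
Since p ≈ 0.1145 > α = 0.05, fail to reject H0; the evidence is not statistically significant.

1.63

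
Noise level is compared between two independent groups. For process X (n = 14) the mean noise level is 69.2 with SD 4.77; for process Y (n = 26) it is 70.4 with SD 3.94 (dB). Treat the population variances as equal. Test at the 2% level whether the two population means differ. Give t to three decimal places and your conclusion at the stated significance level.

t = -0.853; fail to reject H0

Let group 1 = process X, group 2 = process Y. H0: μ_1 = μ_2; H1: μ_1 ≠ μ_2 (two-sample pooled-variance t-test, two-sided).
s_p² = [(14−1)·4.77² + (26−1)·3.94²]/(14+26−2) = 17.9968
t = (69.2 − 70.4)/√[17.9968·(1/14 + 1/26)] = -0.853
df = n₁ + n₂ − 2 = 38
Two-sided p-value ≈ 0.3988
Since p ≈ 0.3988 > α = 0.02, fail to reject H0; the data do not provide sufficient evidence against H0.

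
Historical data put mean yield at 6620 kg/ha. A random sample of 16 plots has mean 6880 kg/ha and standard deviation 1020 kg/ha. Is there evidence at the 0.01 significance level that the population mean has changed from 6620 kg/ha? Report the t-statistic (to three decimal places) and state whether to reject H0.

H0: μ = 6620; H1: μ ≠ 6620 (one-sample t-test, two-sided).
t = (x̄ − μ₀)/(s/√n) = (6880 − 6620)/(1020/√16) = 1.020
df = n − 1 = 15
Two-sided p-value ≈ 0.324
Since p ≈ 0.324 > α = 0.01, fail to reject H0; the data do not provide sufficient evidence against H0.

t = 1.020; fail to reject H0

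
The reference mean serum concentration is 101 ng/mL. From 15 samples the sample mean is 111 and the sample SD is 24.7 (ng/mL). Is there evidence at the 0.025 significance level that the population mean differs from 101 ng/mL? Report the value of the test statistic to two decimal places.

H0: μ = 101; H1: μ ≠ 101 (one-sample t-test, two-sided).
t = (x̄ − μ₀)/(s/√n) = (111 − 101)/(24.7/√15) = 1.57
df = n − 1 = 14
Two-sided p-value ≈ 0.1392
Since p ≈ 0.1392 > α = 0.025, fail to reject H0; the evidence is not statistically significant.

1.57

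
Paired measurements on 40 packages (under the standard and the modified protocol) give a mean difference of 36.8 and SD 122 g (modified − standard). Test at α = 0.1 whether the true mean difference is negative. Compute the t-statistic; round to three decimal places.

1.908

H0: μ_d = 0; H1: μ_d < 0 (paired t-test on the differences, left-tailed).
t = d̄/(s_d/√n) = 36.8/(122/√40) = 1.908
df = n − 1 = 39
p-value = P(T ≤ 1.908) ≈ 0.968
Since p ≈ 0.968 > α = 0.1, fail to reject H0; the data do not provide sufficient evidence against H0.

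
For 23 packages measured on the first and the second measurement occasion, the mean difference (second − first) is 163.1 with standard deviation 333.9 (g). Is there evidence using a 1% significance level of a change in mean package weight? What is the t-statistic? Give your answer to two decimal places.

H0: μ_d = 0; H1: μ_d ≠ 0 (paired t-test on the differences, two-sided).
t = d̄/(s_d/√n) = 163.1/(333.9/√23) = 2.34
df = n − 1 = 22
Two-sided p-value ≈ 0.0286
Since p ≈ 0.0286 > α = 0.01, fail to reject H0; the evidence is not statistically significant.

2.34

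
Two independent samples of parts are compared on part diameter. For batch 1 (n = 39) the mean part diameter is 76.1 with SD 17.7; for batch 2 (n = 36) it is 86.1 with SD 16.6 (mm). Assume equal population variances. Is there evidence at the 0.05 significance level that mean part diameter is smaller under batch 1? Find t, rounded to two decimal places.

-2.52

Let group 1 = batch 1, group 2 = batch 2. H0: μ_1 = μ_2; H1: μ_1 < μ_2 (two-sample pooled-variance t-test, left-tailed).
s_p² = [(39−1)·17.7² + (36−1)·16.6²]/(39+36−2) = 295.2
t = (76.1 − 86.1)/√[295.2·(1/39 + 1/36)] = -2.52
df = n₁ + n₂ − 2 = 73
p-value = P(T ≤ -2.52) ≈ 0.0070
Since p ≈ 0.0070 < α = 0.05, reject H0; the data support H1.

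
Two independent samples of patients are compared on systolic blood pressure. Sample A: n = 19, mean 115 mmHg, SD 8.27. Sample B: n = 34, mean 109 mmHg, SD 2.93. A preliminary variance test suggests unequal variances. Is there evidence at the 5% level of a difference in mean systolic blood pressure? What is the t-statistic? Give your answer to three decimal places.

Let group 1 = sample A, group 2 = sample B. H0: μ_1 = μ_2; H1: μ_1 ≠ μ_2 (Welch's two-sample t-test, two-sided).
t = (x̄_1 − x̄_2)/√(s_1²/n_1 + s_2²/n_2) = (115 − 109)/√(8.27²/19 + 2.93²/34) = 3.057
Welch–Satterthwaite df ≈ 20.56
Two-sided p-value ≈ 0.006
Since p ≈ 0.006 < α = 0.05, reject H0; the evidence is statistically significant.

3.057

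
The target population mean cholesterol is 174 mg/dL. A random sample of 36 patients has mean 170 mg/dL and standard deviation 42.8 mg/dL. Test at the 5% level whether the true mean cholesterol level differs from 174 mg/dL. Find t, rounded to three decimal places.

-0.561

H0: μ = 174; H1: μ ≠ 174 (one-sample t-test, two-sided).
t = (x̄ − μ₀)/(s/√n) = (170 − 174)/(42.8/√36) = -0.561
df = n − 1 = 35
Two-sided p-value ≈ 0.579
Since p ≈ 0.579 > α = 0.05, fail to reject H0; the data do not provide sufficient evidence against H0.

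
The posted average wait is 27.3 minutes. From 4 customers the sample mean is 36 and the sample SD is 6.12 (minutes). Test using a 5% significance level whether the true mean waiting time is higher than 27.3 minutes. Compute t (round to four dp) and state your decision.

H0: μ = 27.3; H1: μ > 27.3 (one-sample t-test, right-tailed).
t = (x̄ − μ₀)/(s/√n) = (36 − 27.3)/(6.12/√4) = 2.8431
df = n − 1 = 3
p-value = P(T ≥ 2.8431) ≈ 0.0327
Since p ≈ 0.0327 < α = 0.05, reject H0; the data support H1.

t = 2.8431; reject H0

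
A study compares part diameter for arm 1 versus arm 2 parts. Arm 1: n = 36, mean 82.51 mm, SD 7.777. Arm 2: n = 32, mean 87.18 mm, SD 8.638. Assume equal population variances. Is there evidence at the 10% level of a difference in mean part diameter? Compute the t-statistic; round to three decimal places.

-2.346

Let group 1 = arm 1, group 2 = arm 2. H0: μ_1 = μ_2; H1: μ_1 ≠ μ_2 (two-sample pooled-variance t-test, two-sided).
s_p² = [(36−1)·7.777² + (32−1)·8.638²]/(36+32−2) = 67.1201
t = (82.51 − 87.18)/√[67.1201·(1/36 + 1/32)] = -2.346
df = n₁ + n₂ − 2 = 66
Two-sided p-value ≈ 0.022
Since p ≈ 0.022 < α = 0.1, reject H0; the data support H1.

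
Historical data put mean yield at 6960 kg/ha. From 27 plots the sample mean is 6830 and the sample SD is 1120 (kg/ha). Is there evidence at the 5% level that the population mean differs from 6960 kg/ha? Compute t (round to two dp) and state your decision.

H0: μ = 6960; H1: μ ≠ 6960 (one-sample t-test, two-sided).
t = (x̄ − μ₀)/(s/√n) = (6830 − 6960)/(1120/√27) = -0.60
df = n − 1 = 26
Two-sided p-value ≈ 0.5517
Since p ≈ 0.5517 > α = 0.05, fail to reject H0; the data do not provide sufficient evidence against H0.

t = -0.60; fail to reject H0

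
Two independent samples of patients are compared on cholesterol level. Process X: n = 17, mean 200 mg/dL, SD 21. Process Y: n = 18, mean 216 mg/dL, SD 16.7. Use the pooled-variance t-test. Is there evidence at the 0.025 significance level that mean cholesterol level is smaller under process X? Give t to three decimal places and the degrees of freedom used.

Let group 1 = process X, group 2 = process Y. H0: μ_1 = μ_2; H1: μ_1 < μ_2 (two-sample pooled-variance t-test, left-tailed).
s_p² = [(17−1)·21² + (18−1)·16.7²]/(17+18−2) = 357.489
t = (200 − 216)/√[357.489·(1/17 + 1/18)] = -2.502
df = n₁ + n₂ − 2 = 33
p-value = P(T ≤ -2.502) ≈ 0.009
Since p ≈ 0.009 < α = 0.025, reject H0; the data support H1.

t = -2.502, df = 33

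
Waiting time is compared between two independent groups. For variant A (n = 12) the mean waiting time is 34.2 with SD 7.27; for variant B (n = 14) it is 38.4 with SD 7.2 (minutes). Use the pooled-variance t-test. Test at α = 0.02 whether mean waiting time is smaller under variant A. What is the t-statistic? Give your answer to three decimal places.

-1.476

Let group 1 = variant A, group 2 = variant B. H0: μ_1 = μ_2; H1: μ_1 < μ_2 (two-sample pooled-variance t-test, left-tailed).
s_p² = [(12−1)·7.27² + (14−1)·7.2²]/(12+14−2) = 52.3042
t = (34.2 − 38.4)/√[52.3042·(1/12 + 1/14)] = -1.476
df = n₁ + n₂ − 2 = 24
p-value = P(T ≤ -1.476) ≈ 0.0764
Since p ≈ 0.0764 > α = 0.02, fail to reject H0; the data do not provide sufficient evidence against H0.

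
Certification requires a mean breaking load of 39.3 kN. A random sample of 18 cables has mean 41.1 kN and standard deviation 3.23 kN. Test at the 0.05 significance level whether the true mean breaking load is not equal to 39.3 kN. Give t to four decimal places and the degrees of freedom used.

H0: μ = 39.3; H1: μ ≠ 39.3 (one-sample t-test, two-sided).
t = (x̄ − μ₀)/(s/√n) = (41.1 − 39.3)/(3.23/√18) = 2.3643
df = n − 1 = 17
Two-sided p-value ≈ 0.0302
Since p ≈ 0.0302 < α = 0.05, reject H0; the evidence is statistically significant.

t = 2.3643, df = 17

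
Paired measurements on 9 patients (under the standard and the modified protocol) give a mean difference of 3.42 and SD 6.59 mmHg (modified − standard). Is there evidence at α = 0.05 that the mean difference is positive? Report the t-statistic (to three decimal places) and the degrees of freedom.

H0: μ_d = 0; H1: μ_d > 0 (paired t-test on the differences, right-tailed).
t = d̄/(s_d/√n) = 3.42/(6.59/√9) = 1.557
df = n − 1 = 8
p-value = P(T ≥ 1.557) ≈ 0.0791
Since p ≈ 0.0791 > α = 0.05, fail to reject H0; the evidence is not statistically significant.

t = 1.557, df = 8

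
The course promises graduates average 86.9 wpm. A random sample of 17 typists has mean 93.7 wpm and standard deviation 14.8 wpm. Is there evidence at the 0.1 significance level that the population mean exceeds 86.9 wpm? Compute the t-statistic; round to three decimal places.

H0: μ = 86.9; H1: μ > 86.9 (one-sample t-test, right-tailed).
t = (x̄ − μ₀)/(s/√n) = (93.7 − 86.9)/(14.8/√17) = 1.894
df = n − 1 = 16
p-value = P(T ≥ 1.894) ≈ 0.0382
Since p ≈ 0.0382 < α = 0.1, reject H0; the evidence is statistically significant.

1.894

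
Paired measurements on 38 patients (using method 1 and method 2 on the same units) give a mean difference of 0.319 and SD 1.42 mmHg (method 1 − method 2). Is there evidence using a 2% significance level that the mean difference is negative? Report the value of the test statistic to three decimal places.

1.385

H0: μ_d = 0; H1: μ_d < 0 (paired t-test on the differences, left-tailed).
t = d̄/(s_d/√n) = 0.319/(1.42/√38) = 1.385
df = n − 1 = 37
p-value = P(T ≤ 1.385) ≈ 0.913
Since p ≈ 0.913 > α = 0.02, fail to reject H0; the data do not provide sufficient evidence against H0.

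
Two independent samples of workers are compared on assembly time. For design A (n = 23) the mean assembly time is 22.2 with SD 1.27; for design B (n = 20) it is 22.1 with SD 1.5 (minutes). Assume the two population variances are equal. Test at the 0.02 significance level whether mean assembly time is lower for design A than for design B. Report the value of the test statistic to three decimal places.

0.237

Let group 1 = design A, group 2 = design B. H0: μ_1 = μ_2; H1: μ_1 < μ_2 (two-sample pooled-variance t-test, left-tailed).
s_p² = [(23−1)·1.27² + (20−1)·1.5²]/(23+20−2) = 1.90814
t = (22.2 − 22.1)/√[1.90814·(1/23 + 1/20)] = 0.237
df = n₁ + n₂ − 2 = 41
p-value = P(T ≤ 0.237) ≈ 0.5930
Since p ≈ 0.5930 > α = 0.02, fail to reject H0; the evidence is not statistically significant.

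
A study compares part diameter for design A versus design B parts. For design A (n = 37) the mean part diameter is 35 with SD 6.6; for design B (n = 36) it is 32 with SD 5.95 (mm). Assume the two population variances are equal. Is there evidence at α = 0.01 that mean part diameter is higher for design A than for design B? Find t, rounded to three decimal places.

2.038

Let group 1 = design A, group 2 = design B. H0: μ_1 = μ_2; H1: μ_1 > μ_2 (two-sample pooled-variance t-test, right-tailed).
s_p² = [(37−1)·6.6² + (36−1)·5.95²]/(37+36−2) = 39.5387
t = (35 − 32)/√[39.5387·(1/37 + 1/36)] = 2.038
df = n₁ + n₂ − 2 = 71
p-value = P(T ≥ 2.038) ≈ 0.0226
Since p ≈ 0.0226 > α = 0.01, fail to reject H0; the evidence is not statistically significant.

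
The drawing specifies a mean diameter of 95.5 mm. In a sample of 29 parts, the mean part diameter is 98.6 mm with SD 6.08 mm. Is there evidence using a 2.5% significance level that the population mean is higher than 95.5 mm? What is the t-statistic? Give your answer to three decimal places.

2.746

H0: μ = 95.5; H1: μ > 95.5 (one-sample t-test, right-tailed).
t = (x̄ − μ₀)/(s/√n) = (98.6 − 95.5)/(6.08/√29) = 2.746
df = n − 1 = 28
p-value = P(T ≥ 2.746) ≈ 0.0052
Since p ≈ 0.0052 < α = 0.025, reject H0; the evidence is statistically significant.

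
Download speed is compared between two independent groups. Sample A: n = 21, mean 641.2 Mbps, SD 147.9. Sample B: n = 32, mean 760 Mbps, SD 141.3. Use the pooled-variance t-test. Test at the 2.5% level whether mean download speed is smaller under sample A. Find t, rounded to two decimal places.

Let group 1 = sample A, group 2 = sample B. H0: μ_1 = μ_2; H1: μ_1 < μ_2 (two-sample pooled-variance t-test, left-tailed).
s_p² = [(21−1)·147.9² + (32−1)·141.3²]/(21+32−2) = 20714.2
t = (641.2 − 760)/√[20714.2·(1/21 + 1/32)] = -2.94
df = n₁ + n₂ − 2 = 51
p-value = P(T ≤ -2.94) ≈ 0.0025
Since p ≈ 0.0025 < α = 0.025, reject H0; the data support H1.

-2.94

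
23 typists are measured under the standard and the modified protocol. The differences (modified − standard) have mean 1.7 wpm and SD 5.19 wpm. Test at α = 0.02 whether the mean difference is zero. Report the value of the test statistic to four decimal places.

1.5709

H0: μ_d = 0; H1: μ_d ≠ 0 (paired t-test on the differences, two-sided).
t = d̄/(s_d/√n) = 1.7/(5.19/√23) = 1.5709
df = n − 1 = 22
Two-sided p-value ≈ 0.1305
Since p ≈ 0.1305 > α = 0.02, fail to reject H0; the evidence is not statistically significant.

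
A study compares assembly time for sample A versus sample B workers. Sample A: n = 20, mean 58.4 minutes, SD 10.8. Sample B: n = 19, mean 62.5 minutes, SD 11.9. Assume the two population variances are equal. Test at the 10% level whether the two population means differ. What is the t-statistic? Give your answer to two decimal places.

-1.13

Let group 1 = sample A, group 2 = sample B. H0: μ_1 = μ_2; H1: μ_1 ≠ μ_2 (two-sample pooled-variance t-test, two-sided).
s_p² = [(20−1)·10.8² + (19−1)·11.9²]/(20+19−2) = 128.788
t = (58.4 − 62.5)/√[128.788·(1/20 + 1/19)] = -1.13
df = n₁ + n₂ − 2 = 37
Two-sided p-value ≈ 0.267
Since p ≈ 0.267 > α = 0.1, fail to reject H0; the data do not provide sufficient evidence against H0.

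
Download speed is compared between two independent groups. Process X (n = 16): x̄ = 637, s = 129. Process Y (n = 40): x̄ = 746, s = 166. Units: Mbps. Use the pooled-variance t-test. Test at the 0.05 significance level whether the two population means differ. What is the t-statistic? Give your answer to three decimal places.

-2.353

Let group 1 = process X, group 2 = process Y. H0: μ_1 = μ_2; H1: μ_1 ≠ μ_2 (two-sample pooled-variance t-test, two-sided).
s_p² = [(16−1)·129² + (40−1)·166²]/(16+40−2) = 24524.1
t = (637 − 746)/√[24524.1·(1/16 + 1/40)] = -2.353
df = n₁ + n₂ − 2 = 54
Two-sided p-value ≈ 0.022
Since p ≈ 0.022 < α = 0.05, reject H0; the evidence is statistically significant.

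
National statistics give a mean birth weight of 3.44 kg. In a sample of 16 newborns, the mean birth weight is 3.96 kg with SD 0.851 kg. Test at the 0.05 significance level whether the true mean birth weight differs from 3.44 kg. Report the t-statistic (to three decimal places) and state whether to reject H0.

t = 2.444; reject H0

H0: μ = 3.44; H1: μ ≠ 3.44 (one-sample t-test, two-sided).
t = (x̄ − μ₀)/(s/√n) = (3.96 − 3.44)/(0.851/√16) = 2.444
df = n − 1 = 15
Two-sided p-value ≈ 0.027
Since p ≈ 0.027 < α = 0.05, reject H0; the evidence is statistically significant.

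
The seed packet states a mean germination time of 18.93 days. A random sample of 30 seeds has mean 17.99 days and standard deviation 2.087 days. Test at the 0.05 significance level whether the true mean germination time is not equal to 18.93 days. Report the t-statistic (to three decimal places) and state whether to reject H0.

t = -2.467; reject H0

H0: μ = 18.93; H1: μ ≠ 18.93 (one-sample t-test, two-sided).
t = (x̄ − μ₀)/(s/√n) = (17.99 − 18.93)/(2.087/√30) = -2.467
df = n − 1 = 29
Two-sided p-value ≈ 0.020
Since p ≈ 0.020 < α = 0.05, reject H0; the data support H1.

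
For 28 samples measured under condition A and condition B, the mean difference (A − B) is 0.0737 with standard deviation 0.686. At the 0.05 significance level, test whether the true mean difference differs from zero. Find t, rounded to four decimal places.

0.5685

H0: μ_d = 0; H1: μ_d ≠ 0 (paired t-test on the differences, two-sided).
t = d̄/(s_d/√n) = 0.0737/(0.686/√28) = 0.5685
df = n − 1 = 27
Two-sided p-value ≈ 0.574
Since p ≈ 0.574 > α = 0.05, fail to reject H0; the evidence is not statistically significant.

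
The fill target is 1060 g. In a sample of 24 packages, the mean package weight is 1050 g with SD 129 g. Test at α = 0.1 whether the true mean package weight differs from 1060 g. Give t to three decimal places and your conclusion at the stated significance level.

H0: μ = 1060; H1: μ ≠ 1060 (one-sample t-test, two-sided).
t = (x̄ − μ₀)/(s/√n) = (1050 − 1060)/(129/√24) = -0.380
df = n − 1 = 23
Two-sided p-value ≈ 0.708
Since p ≈ 0.708 > α = 0.1, fail to reject H0; the evidence is not statistically significant.

t = -0.380; fail to reject H0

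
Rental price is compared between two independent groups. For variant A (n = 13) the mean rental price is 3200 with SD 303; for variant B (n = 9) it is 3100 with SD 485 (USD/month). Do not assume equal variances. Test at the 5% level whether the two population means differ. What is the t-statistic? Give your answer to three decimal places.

Let group 1 = variant A, group 2 = variant B. H0: μ_1 = μ_2; H1: μ_1 ≠ μ_2 (Welch's two-sample t-test, two-sided).
t = (x̄_1 − x̄_2)/√(s_1²/n_1 + s_2²/n_2) = (3200 − 3100)/√(303²/13 + 485²/9) = 0.549
Welch–Satterthwaite df ≈ 12.31
Two-sided p-value ≈ 0.5929
Since p ≈ 0.5929 > α = 0.05, fail to reject H0; the data do not provide sufficient evidence against H0.

0.549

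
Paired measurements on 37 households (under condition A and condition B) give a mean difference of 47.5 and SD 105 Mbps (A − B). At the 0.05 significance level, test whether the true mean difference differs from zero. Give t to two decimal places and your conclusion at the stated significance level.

H0: μ_d = 0; H1: μ_d ≠ 0 (paired t-test on the differences, two-sided).
t = d̄/(s_d/√n) = 47.5/(105/√37) = 2.75
df = n − 1 = 36
Two-sided p-value ≈ 0.0092
Since p ≈ 0.0092 < α = 0.05, reject H0; the data support H1.

t = 2.75; reject H0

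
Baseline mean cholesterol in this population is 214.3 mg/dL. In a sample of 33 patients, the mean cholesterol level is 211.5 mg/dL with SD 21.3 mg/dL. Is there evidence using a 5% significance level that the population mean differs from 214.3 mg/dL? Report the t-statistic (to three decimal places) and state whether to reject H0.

t = -0.755; fail to reject H0

H0: μ = 214.3; H1: μ ≠ 214.3 (one-sample t-test, two-sided).
t = (x̄ − μ₀)/(s/√n) = (211.5 − 214.3)/(21.3/√33) = -0.755
df = n − 1 = 32
Two-sided p-value ≈ 0.456
Since p ≈ 0.456 > α = 0.05, fail to reject H0; the data do not provide sufficient evidence against H0.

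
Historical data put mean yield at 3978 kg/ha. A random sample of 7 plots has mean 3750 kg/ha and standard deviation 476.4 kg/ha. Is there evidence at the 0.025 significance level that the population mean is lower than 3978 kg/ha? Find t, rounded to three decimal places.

-1.266

H0: μ = 3978; H1: μ < 3978 (one-sample t-test, left-tailed).
t = (x̄ − μ₀)/(s/√n) = (3750 − 3978)/(476.4/√7) = -1.266
df = n − 1 = 6
p-value = P(T ≤ -1.266) ≈ 0.1262
Since p ≈ 0.1262 > α = 0.025, fail to reject H0; the data do not provide sufficient evidence against H0.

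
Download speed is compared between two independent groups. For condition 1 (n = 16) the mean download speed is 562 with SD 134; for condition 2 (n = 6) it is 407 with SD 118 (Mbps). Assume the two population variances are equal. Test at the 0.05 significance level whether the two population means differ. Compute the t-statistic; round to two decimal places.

2.49

Let group 1 = condition 1, group 2 = condition 2. H0: μ_1 = μ_2; H1: μ_1 ≠ μ_2 (two-sample pooled-variance t-test, two-sided).
s_p² = [(16−1)·134² + (6−1)·118²]/(16+6−2) = 16948
t = (562 − 407)/√[16948·(1/16 + 1/6)] = 2.49
df = n₁ + n₂ − 2 = 20
Two-sided p-value ≈ 0.022
Since p ≈ 0.022 < α = 0.05, reject H0; the data support H1.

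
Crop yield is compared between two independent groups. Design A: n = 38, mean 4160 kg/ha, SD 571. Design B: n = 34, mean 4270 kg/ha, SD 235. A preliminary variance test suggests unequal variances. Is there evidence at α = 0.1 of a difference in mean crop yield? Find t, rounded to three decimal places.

Let group 1 = design A, group 2 = design B. H0: μ_1 = μ_2; H1: μ_1 ≠ μ_2 (Welch's two-sample t-test, two-sided).
t = (x̄_1 − x̄_2)/√(s_1²/n_1 + s_2²/n_2) = (4160 − 4270)/√(571²/38 + 235²/34) = -1.089
Welch–Satterthwaite df ≈ 50.31
Two-sided p-value ≈ 0.281
Since p ≈ 0.281 > α = 0.1, fail to reject H0; the evidence is not statistically significant.

-1.089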